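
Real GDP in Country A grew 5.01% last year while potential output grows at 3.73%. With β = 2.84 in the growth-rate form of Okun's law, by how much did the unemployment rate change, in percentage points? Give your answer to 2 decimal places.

Growth-rate Okun's law: g_Y = g_Y* - β × Δu, so Δu = (g_Y* - g_Y)/β.
Δu = (3.73 - 5.01)/2.84 = -1.28/2.84 = -0.45 percentage points.

-0.45 percentage points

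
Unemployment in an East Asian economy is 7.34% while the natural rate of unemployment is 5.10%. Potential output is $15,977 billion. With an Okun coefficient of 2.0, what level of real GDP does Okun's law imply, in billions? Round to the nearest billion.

Unemployment gap = 7.34 - 5.1 = 2.24 points, so the output gap is -2 × 2.24 = -4.48%.
Actual GDP = 15977 × (1 - 4.48/100) = 15977 × 0.9552 ≈ 15261 billion.

$15,261 billion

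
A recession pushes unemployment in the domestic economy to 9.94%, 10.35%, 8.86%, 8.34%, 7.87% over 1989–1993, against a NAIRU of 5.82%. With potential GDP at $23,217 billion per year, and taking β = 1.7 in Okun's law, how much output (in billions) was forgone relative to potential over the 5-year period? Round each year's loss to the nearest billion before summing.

Year 1989: gap = -1.7 × (9.94 - 5.82) = -7.004%, loss ≈ 23217 × 7.004/100 ≈ 1626.
Year 1990: gap = -1.7 × (10.35 - 5.82) = -7.701%, loss ≈ 23217 × 7.701/100 ≈ 1788.
Year 1991: gap = -1.7 × (8.86 - 5.82) = -5.168%, loss ≈ 23217 × 5.168/100 ≈ 1200.
Year 1992: gap = -1.7 × (8.34 - 5.82) = -4.284%, loss ≈ 23217 × 4.284/100 ≈ 995.
Year 1993: gap = -1.7 × (7.87 - 5.82) = -3.485%, loss ≈ 23217 × 3.485/100 ≈ 809.
Total lost output = 1626 + 1788 + 1200 + 995 + 809 = 6418 billion.

$6,418 billion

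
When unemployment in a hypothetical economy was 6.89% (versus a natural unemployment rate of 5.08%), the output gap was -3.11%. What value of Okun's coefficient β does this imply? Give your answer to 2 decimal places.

Okun's law: output gap = -β × (u - u*).
-3.11 = -β × (6.89 - 5.08) = -β × 1.81, so β = 3.11/1.81 = 1.72.

β ≈ 1.72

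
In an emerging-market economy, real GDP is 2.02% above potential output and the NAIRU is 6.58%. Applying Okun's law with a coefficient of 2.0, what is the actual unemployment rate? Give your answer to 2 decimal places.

From Okun's law, u - u* = -(output gap)/β = -(2.02)/2.0 = -1.01 points.
So u = 6.58 - 1.01 = 5.57%.

5.57%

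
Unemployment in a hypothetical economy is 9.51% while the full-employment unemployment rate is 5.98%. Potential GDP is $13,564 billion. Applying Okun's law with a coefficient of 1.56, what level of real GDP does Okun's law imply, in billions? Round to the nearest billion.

Unemployment gap = 9.51 - 5.98 = 3.53 points, so the output gap is -1.56 × 3.53 = -5.5068%.
Actual GDP = 13564 × (1 - 5.5068/100) = 13564 × 0.944932 ≈ 12817 billion.

$12,817 billion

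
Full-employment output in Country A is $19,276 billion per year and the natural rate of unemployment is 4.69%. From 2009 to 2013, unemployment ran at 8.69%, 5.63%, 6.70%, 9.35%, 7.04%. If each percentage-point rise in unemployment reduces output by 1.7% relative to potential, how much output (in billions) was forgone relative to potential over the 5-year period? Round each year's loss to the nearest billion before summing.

Year 2009: gap = -1.7 × (8.69 - 4.69) = -6.8%, loss ≈ 19276 × 6.8/100 ≈ 1311.
Year 2010: gap = -1.7 × (5.63 - 4.69) = -1.598%, loss ≈ 19276 × 1.598/100 ≈ 308.
Year 2011: gap = -1.7 × (6.7 - 4.69) = -3.417%, loss ≈ 19276 × 3.417/100 ≈ 659.
Year 2012: gap = -1.7 × (9.35 - 4.69) = -7.922%, loss ≈ 19276 × 7.922/100 ≈ 1527.
Year 2013: gap = -1.7 × (7.04 - 4.69) = -3.995%, loss ≈ 19276 × 3.995/100 ≈ 770.
Total lost output = 1311 + 308 + 659 + 1527 + 770 = 4575 billion.

$4,575 billion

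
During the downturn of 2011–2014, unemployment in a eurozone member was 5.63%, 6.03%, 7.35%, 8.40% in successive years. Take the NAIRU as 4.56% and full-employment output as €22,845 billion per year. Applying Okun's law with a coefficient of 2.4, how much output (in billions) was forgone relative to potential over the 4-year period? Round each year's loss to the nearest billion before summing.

Year 2011: gap = -2.4 × (5.63 - 4.56) = -2.568%, loss ≈ 22845 × 2.568/100 ≈ 587.
Year 2012: gap = -2.4 × (6.03 - 4.56) = -3.528%, loss ≈ 22845 × 3.528/100 ≈ 806.
Year 2013: gap = -2.4 × (7.35 - 4.56) = -6.696%, loss ≈ 22845 × 6.696/100 ≈ 1530.
Year 2014: gap = -2.4 × (8.4 - 4.56) = -9.216%, loss ≈ 22845 × 9.216/100 ≈ 2105.
Total lost output = 587 + 806 + 1530 + 2105 = 5028 billion.

€5,028 billion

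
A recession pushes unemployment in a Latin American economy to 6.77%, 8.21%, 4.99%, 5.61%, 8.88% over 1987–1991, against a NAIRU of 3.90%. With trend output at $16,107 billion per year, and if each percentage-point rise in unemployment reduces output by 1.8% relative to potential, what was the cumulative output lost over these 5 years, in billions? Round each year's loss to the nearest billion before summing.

Year 1987: gap = -1.8 × (6.77 - 3.9) = -5.166%, loss ≈ 16107 × 5.166/100 ≈ 832.
Year 1988: gap = -1.8 × (8.21 - 3.9) = -7.758%, loss ≈ 16107 × 7.758/100 ≈ 1250.
Year 1989: gap = -1.8 × (4.99 - 3.9) = -1.962%, loss ≈ 16107 × 1.962/100 ≈ 316.
Year 1990: gap = -1.8 × (5.61 - 3.9) = -3.078%, loss ≈ 16107 × 3.078/100 ≈ 496.
Year 1991: gap = -1.8 × (8.88 - 3.9) = -8.964%, loss ≈ 16107 × 8.964/100 ≈ 1444.
Total lost output = 832 + 1250 + 316 + 496 + 1444 = 4338 billion.

$4,338 billion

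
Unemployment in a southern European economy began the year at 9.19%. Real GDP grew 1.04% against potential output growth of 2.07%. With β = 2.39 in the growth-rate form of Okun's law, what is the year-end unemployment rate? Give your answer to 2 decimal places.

Growth-rate Okun's law: g_Y = g_Y* - β × Δu, so Δu = (g_Y* - g_Y)/β.
Δu = (2.07 - 1.04)/2.39 = 1.03/2.39 = 0.43 percentage points.
Year-end unemployment = 9.19 + 0.43 = 9.62%.

9.62%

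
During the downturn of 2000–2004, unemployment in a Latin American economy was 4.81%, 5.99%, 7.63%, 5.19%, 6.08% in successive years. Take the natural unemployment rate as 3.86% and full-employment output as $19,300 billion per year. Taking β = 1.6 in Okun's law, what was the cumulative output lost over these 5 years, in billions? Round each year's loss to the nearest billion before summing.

Year 2000: gap = -1.6 × (4.81 - 3.86) = -1.52%, loss ≈ 19300 × 1.52/100 ≈ 293.
Year 2001: gap = -1.6 × (5.99 - 3.86) = -3.408%, loss ≈ 19300 × 3.408/100 ≈ 658.
Year 2002: gap = -1.6 × (7.63 - 3.86) = -6.032%, loss ≈ 19300 × 6.032/100 ≈ 1164.
Year 2003: gap = -1.6 × (5.19 - 3.86) = -2.128%, loss ≈ 19300 × 2.128/100 ≈ 411.
Year 2004: gap = -1.6 × (6.08 - 3.86) = -3.552%, loss ≈ 19300 × 3.552/100 ≈ 686.
Total lost output = 293 + 658 + 1164 + 411 + 686 = 3212 billion.

$3,212 billion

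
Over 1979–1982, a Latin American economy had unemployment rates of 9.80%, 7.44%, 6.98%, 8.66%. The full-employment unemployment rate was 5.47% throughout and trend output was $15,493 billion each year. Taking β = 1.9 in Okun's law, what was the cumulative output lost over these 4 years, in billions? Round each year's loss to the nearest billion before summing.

$3,238 billion

Year 1979: gap = -1.9 × (9.8 - 5.47) = -8.227%, loss ≈ 15493 × 8.227/100 ≈ 1275.
Year 1980: gap = -1.9 × (7.44 - 5.47) = -3.743%, loss ≈ 15493 × 3.743/100 ≈ 580.
Year 1981: gap = -1.9 × (6.98 - 5.47) = -2.869%, loss ≈ 15493 × 2.869/100 ≈ 444.
Year 1982: gap = -1.9 × (8.66 - 5.47) = -6.061%, loss ≈ 15493 × 6.061/100 ≈ 939.
Total lost output = 1275 + 580 + 444 + 939 = 3238 billion.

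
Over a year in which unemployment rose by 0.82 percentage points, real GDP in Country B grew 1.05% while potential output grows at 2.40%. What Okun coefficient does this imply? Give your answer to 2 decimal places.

β ≈ 1.65

Growth form: g_Y = g_Y* - β × Δu, so β = (g_Y* - g_Y)/Δu.
β = (2.4 - 1.05)/0.82 = 1.35/0.82 = 1.65.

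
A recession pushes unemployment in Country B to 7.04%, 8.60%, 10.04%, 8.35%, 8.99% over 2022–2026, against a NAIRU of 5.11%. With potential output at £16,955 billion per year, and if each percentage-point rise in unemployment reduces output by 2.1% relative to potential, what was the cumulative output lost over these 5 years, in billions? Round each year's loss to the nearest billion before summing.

Year 2022: gap = -2.1 × (7.04 - 5.11) = -4.053%, loss ≈ 16955 × 4.053/100 ≈ 687.
Year 2023: gap = -2.1 × (8.6 - 5.11) = -7.329%, loss ≈ 16955 × 7.329/100 ≈ 1243.
Year 2024: gap = -2.1 × (10.04 - 5.11) = -10.353%, loss ≈ 16955 × 10.353/100 ≈ 1755.
Year 2025: gap = -2.1 × (8.35 - 5.11) = -6.804%, loss ≈ 16955 × 6.804/100 ≈ 1154.
Year 2026: gap = -2.1 × (8.99 - 5.11) = -8.148%, loss ≈ 16955 × 8.148/100 ≈ 1381.
Total lost output = 687 + 1243 + 1755 + 1154 + 1381 = 6220 billion.

£6,220 billion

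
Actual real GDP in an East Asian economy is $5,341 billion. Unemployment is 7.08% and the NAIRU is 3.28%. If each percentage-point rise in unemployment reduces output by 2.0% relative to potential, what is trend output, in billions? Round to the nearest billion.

Unemployment gap = 7.08 - 3.28 = 3.8 points, so output gap = -2 × 3.8 = -7.6%.
Since Y = Y* × (1 + gap/100), Y* = 5341/0.924 ≈ 5780 billion.

$5,780 billion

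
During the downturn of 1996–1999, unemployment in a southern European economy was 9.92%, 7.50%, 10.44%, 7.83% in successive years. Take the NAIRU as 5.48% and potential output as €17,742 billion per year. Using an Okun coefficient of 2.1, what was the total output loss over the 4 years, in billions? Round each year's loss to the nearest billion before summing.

Year 1996: gap = -2.1 × (9.92 - 5.48) = -9.324%, loss ≈ 17742 × 9.324/100 ≈ 1654.
Year 1997: gap = -2.1 × (7.5 - 5.48) = -4.242%, loss ≈ 17742 × 4.242/100 ≈ 753.
Year 1998: gap = -2.1 × (10.44 - 5.48) = -10.416%, loss ≈ 17742 × 10.416/100 ≈ 1848.
Year 1999: gap = -2.1 × (7.83 - 5.48) = -4.935%, loss ≈ 17742 × 4.935/100 ≈ 876.
Total lost output = 1654 + 753 + 1848 + 876 = 5131 billion.

€5,131 billion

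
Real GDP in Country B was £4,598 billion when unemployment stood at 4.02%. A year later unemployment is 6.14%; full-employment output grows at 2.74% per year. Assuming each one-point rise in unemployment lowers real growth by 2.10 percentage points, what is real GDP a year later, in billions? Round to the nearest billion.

£4,519 billion

Δu = 6.14 - 4.02 = 2.12 points.
Okun's law (growth form): g_Y = g_Y* - β × Δu = 2.74 - 2.10 × (2.12) = 2.74 - 4.452 = -1.712%.
Real GDP in the next year = 4598 × (1 - 1.712/100) = 4598 × 0.98288 ≈ 4519 billion.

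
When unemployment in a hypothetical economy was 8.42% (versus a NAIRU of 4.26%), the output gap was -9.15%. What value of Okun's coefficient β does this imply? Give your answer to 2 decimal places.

β ≈ 2.20

Okun's law: output gap = -β × (u - u*).
-9.15 = -β × (8.42 - 4.26) = -β × 4.16, so β = 9.15/4.16 = 2.20.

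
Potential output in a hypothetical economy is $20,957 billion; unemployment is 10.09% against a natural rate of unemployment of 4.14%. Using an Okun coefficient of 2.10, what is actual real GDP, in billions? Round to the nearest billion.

$18,338 billion

Unemployment gap = 10.09 - 4.14 = 5.95 points, so the output gap is -2.1 × 5.95 = -12.495%.
Actual GDP = 20957 × (1 - 12.495/100) = 20957 × 0.87505 ≈ 18338 billion.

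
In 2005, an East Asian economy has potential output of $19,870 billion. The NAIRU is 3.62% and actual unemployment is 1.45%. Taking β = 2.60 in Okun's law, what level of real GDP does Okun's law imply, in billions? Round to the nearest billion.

$20,991 billion

Unemployment gap = 1.45 - 3.62 = -2.17 points, so the output gap is -2.6 × (-2.17) = 5.642%.
Actual GDP = 19870 × (1 + 5.642/100) = 19870 × 1.05642 ≈ 20991 billion.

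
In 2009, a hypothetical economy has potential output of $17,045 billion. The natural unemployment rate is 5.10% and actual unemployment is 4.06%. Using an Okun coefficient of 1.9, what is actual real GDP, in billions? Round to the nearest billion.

Unemployment gap = 4.06 - 5.1 = -1.04 points, so the output gap is -1.9 × (-1.04) = 1.976%.
Actual GDP = 17045 × (1 + 1.976/100) = 17045 × 1.01976 ≈ 17382 billion.

$17,382 billion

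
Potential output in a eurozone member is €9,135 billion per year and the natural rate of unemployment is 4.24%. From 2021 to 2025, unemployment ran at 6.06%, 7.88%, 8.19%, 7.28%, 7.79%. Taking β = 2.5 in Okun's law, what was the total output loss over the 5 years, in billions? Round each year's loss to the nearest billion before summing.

Year 2021: gap = -2.5 × (6.06 - 4.24) = -4.55%, loss ≈ 9135 × 4.55/100 ≈ 416.
Year 2022: gap = -2.5 × (7.88 - 4.24) = -9.1%, loss ≈ 9135 × 9.1/100 ≈ 831.
Year 2023: gap = -2.5 × (8.19 - 4.24) = -9.875%, loss ≈ 9135 × 9.875/100 ≈ 902.
Year 2024: gap = -2.5 × (7.28 - 4.24) = -7.6%, loss ≈ 9135 × 7.6/100 ≈ 694.
Year 2025: gap = -2.5 × (7.79 - 4.24) = -8.875%, loss ≈ 9135 × 8.875/100 ≈ 811.
Total lost output = 416 + 831 + 902 + 694 + 811 = 3654 billion.

€3,654 billion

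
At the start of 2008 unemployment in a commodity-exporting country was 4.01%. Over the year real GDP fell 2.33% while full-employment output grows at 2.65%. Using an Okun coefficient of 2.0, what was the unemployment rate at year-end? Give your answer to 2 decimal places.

Growth-rate Okun's law: g_Y = g_Y* - β × Δu, so Δu = (g_Y* - g_Y)/β.
Δu = (2.65 + 2.33)/2.0 = 4.98/2.0 = 2.49 percentage points.
Year-end unemployment = 4.01 + 2.49 = 6.50%.

6.50%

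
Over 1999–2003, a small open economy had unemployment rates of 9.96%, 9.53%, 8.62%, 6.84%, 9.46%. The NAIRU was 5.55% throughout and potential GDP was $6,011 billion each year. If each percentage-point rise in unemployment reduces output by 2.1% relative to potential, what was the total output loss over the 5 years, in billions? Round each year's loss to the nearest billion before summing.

Year 1999: gap = -2.1 × (9.96 - 5.55) = -9.261%, loss ≈ 6011 × 9.261/100 ≈ 557.
Year 2000: gap = -2.1 × (9.53 - 5.55) = -8.358%, loss ≈ 6011 × 8.358/100 ≈ 502.
Year 2001: gap = -2.1 × (8.62 - 5.55) = -6.447%, loss ≈ 6011 × 6.447/100 ≈ 388.
Year 2002: gap = -2.1 × (6.84 - 5.55) = -2.709%, loss ≈ 6011 × 2.709/100 ≈ 163.
Year 2003: gap = -2.1 × (9.46 - 5.55) = -8.211%, loss ≈ 6011 × 8.211/100 ≈ 494.
Total lost output = 557 + 502 + 388 + 163 + 494 = 2104 billion.

$2,104 billion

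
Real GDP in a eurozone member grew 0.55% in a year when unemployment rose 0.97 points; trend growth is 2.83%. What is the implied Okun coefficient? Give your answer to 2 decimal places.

Growth form: g_Y = g_Y* - β × Δu, so β = (g_Y* - g_Y)/Δu.
β = (2.83 - 0.55)/0.97 = 2.28/0.97 = 2.35.

β ≈ 2.35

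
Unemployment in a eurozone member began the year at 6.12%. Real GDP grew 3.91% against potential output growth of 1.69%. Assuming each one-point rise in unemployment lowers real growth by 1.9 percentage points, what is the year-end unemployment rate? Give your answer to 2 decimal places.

4.95%

Growth-rate Okun's law: g_Y = g_Y* - β × Δu, so Δu = (g_Y* - g_Y)/β.
Δu = (1.69 - 3.91)/1.9 = -2.22/1.9 = -1.17 percentage points.
Year-end unemployment = 6.12 - 1.17 = 4.95%.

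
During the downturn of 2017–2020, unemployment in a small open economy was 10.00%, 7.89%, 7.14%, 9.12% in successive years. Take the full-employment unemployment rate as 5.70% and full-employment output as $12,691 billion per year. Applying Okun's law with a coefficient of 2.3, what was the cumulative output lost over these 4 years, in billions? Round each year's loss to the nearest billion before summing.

Year 2017: gap = -2.3 × (10 - 5.7) = -9.89%, loss ≈ 12691 × 9.89/100 ≈ 1255.
Year 2018: gap = -2.3 × (7.89 - 5.7) = -5.037%, loss ≈ 12691 × 5.037/100 ≈ 639.
Year 2019: gap = -2.3 × (7.14 - 5.7) = -3.312%, loss ≈ 12691 × 3.312/100 ≈ 420.
Year 2020: gap = -2.3 × (9.12 - 5.7) = -7.866%, loss ≈ 12691 × 7.866/100 ≈ 998.
Total lost output = 1255 + 639 + 420 + 998 = 3312 billion.

$3,312 billion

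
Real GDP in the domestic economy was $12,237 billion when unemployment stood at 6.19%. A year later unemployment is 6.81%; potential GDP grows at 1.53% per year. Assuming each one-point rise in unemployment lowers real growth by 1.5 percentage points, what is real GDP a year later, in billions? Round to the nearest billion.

Δu = 6.81 - 6.19 = 0.62 points.
Okun's law (growth form): g_Y = g_Y* - β × Δu = 1.53 - 1.5 × (0.62) = 1.53 - 0.93 = 0.6%.
Real GDP in the next year = 12237 × (1 + 0.6/100) = 12237 × 1.006 ≈ 12310 billion.

$12,310 billion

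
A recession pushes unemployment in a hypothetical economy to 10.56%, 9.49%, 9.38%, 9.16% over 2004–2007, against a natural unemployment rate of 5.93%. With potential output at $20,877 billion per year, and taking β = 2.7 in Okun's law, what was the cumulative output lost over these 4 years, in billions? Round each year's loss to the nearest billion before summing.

$8,383 billion

Year 2004: gap = -2.7 × (10.56 - 5.93) = -12.501%, loss ≈ 20877 × 12.501/100 ≈ 2610.
Year 2005: gap = -2.7 × (9.49 - 5.93) = -9.612%, loss ≈ 20877 × 9.612/100 ≈ 2007.
Year 2006: gap = -2.7 × (9.38 - 5.93) = -9.315%, loss ≈ 20877 × 9.315/100 ≈ 1945.
Year 2007: gap = -2.7 × (9.16 - 5.93) = -8.721%, loss ≈ 20877 × 8.721/100 ≈ 1821.
Total lost output = 2610 + 2007 + 1945 + 1821 = 8383 billion.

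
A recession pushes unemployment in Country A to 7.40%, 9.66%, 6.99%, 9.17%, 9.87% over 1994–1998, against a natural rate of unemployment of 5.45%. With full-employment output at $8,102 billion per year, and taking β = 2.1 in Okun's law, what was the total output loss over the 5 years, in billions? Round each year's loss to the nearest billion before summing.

Year 1994: gap = -2.1 × (7.4 - 5.45) = -4.095%, loss ≈ 8102 × 4.095/100 ≈ 332.
Year 1995: gap = -2.1 × (9.66 - 5.45) = -8.841%, loss ≈ 8102 × 8.841/100 ≈ 716.
Year 1996: gap = -2.1 × (6.99 - 5.45) = -3.234%, loss ≈ 8102 × 3.234/100 ≈ 262.
Year 1997: gap = -2.1 × (9.17 - 5.45) = -7.812%, loss ≈ 8102 × 7.812/100 ≈ 633.
Year 1998: gap = -2.1 × (9.87 - 5.45) = -9.282%, loss ≈ 8102 × 9.282/100 ≈ 752.
Total lost output = 332 + 716 + 262 + 633 + 752 = 2695 billion.

$2,695 billion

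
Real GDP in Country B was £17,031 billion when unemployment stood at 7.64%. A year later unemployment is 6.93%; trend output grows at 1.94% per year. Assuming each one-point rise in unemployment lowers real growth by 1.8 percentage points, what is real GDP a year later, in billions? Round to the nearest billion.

Δu = 6.93 - 7.64 = -0.71 points.
Okun's law (growth form): g_Y = g_Y* - β × Δu = 1.94 - 1.8 × (-0.71) = 1.94 + 1.278 = 3.218%.
Real GDP in the next year = 17031 × (1 + 3.218/100) = 17031 × 1.03218 ≈ 17579 billion.

£17,579 billion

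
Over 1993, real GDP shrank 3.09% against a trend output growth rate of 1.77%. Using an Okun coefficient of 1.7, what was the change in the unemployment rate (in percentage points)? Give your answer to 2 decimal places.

2.86 percentage points

Growth-rate Okun's law: g_Y = g_Y* - β × Δu, so Δu = (g_Y* - g_Y)/β.
Δu = (1.77 + 3.09)/1.7 = 4.86/1.7 = 2.86 percentage points.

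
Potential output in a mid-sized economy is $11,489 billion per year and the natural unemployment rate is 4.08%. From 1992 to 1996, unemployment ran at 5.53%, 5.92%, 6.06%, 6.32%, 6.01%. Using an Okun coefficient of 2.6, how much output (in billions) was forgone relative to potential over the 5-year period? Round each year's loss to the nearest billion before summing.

$2,820 billion

Year 1992: gap = -2.6 × (5.53 - 4.08) = -3.77%, loss ≈ 11489 × 3.77/100 ≈ 433.
Year 1993: gap = -2.6 × (5.92 - 4.08) = -4.784%, loss ≈ 11489 × 4.784/100 ≈ 550.
Year 1994: gap = -2.6 × (6.06 - 4.08) = -5.148%, loss ≈ 11489 × 5.148/100 ≈ 591.
Year 1995: gap = -2.6 × (6.32 - 4.08) = -5.824%, loss ≈ 11489 × 5.824/100 ≈ 669.
Year 1996: gap = -2.6 × (6.01 - 4.08) = -5.018%, loss ≈ 11489 × 5.018/100 ≈ 577.
Total lost output = 433 + 550 + 591 + 669 + 577 = 2820 billion.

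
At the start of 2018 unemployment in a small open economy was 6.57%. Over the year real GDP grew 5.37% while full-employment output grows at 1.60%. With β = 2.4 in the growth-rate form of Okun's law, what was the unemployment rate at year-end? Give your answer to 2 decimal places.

5.00%

Growth-rate Okun's law: g_Y = g_Y* - β × Δu, so Δu = (g_Y* - g_Y)/β.
Δu = (1.6 - 5.37)/2.4 = -3.77/2.4 = -1.57 percentage points.
Year-end unemployment = 6.57 - 1.57 = 5.00%.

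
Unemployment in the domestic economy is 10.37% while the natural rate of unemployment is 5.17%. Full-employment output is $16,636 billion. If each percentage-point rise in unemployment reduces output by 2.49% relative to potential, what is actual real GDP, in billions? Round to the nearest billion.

$14,482 billion

Unemployment gap = 10.37 - 5.17 = 5.2 points, so the output gap is -2.49 × 5.2 = -12.948%.
Actual GDP = 16636 × (1 - 12.948/100) = 16636 × 0.87052 ≈ 14482 billion.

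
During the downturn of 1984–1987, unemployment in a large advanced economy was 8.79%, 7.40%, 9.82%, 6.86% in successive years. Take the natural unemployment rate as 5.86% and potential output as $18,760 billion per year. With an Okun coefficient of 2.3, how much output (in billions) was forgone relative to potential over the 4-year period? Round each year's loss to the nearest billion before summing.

$4,068 billion

Year 1984: gap = -2.3 × (8.79 - 5.86) = -6.739%, loss ≈ 18760 × 6.739/100 ≈ 1264.
Year 1985: gap = -2.3 × (7.4 - 5.86) = -3.542%, loss ≈ 18760 × 3.542/100 ≈ 664.
Year 1986: gap = -2.3 × (9.82 - 5.86) = -9.108%, loss ≈ 18760 × 9.108/100 ≈ 1709.
Year 1987: gap = -2.3 × (6.86 - 5.86) = -2.3%, loss ≈ 18760 × 2.3/100 ≈ 431.
Total lost output = 1264 + 664 + 1709 + 431 = 4068 billion.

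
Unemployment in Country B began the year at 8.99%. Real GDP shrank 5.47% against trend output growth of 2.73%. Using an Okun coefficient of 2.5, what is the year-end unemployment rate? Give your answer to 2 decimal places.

Growth-rate Okun's law: g_Y = g_Y* - β × Δu, so Δu = (g_Y* - g_Y)/β.
Δu = (2.73 + 5.47)/2.5 = 8.2/2.5 = 3.28 percentage points.
Year-end unemployment = 8.99 + 3.28 = 12.27%.

12.27%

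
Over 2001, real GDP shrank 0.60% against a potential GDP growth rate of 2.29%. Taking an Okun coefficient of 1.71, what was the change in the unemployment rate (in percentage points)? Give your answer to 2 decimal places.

Growth-rate Okun's law: g_Y = g_Y* - β × Δu, so Δu = (g_Y* - g_Y)/β.
Δu = (2.29 + 0.6)/1.71 = 2.89/1.71 = 1.69 percentage points.

1.69 percentage points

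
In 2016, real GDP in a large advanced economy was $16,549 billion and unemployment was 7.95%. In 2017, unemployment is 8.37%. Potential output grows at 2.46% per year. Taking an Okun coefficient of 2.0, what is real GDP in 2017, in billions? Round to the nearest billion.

$16,817 billion

Δu = 8.37 - 7.95 = 0.42 points.
Okun's law (growth form): g_Y = g_Y* - β × Δu = 2.46 - 2.0 × (0.42) = 2.46 - 0.84 = 1.62%.
Real GDP in the next year = 16549 × (1 + 1.62/100) = 16549 × 1.0162 ≈ 16817 billion.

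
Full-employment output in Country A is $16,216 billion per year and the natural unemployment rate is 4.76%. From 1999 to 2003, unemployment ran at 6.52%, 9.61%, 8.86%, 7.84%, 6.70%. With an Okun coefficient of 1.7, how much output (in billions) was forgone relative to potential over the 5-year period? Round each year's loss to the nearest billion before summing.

Year 1999: gap = -1.7 × (6.52 - 4.76) = -2.992%, loss ≈ 16216 × 2.992/100 ≈ 485.
Year 2000: gap = -1.7 × (9.61 - 4.76) = -8.245%, loss ≈ 16216 × 8.245/100 ≈ 1337.
Year 2001: gap = -1.7 × (8.86 - 4.76) = -6.97%, loss ≈ 16216 × 6.97/100 ≈ 1130.
Year 2002: gap = -1.7 × (7.84 - 4.76) = -5.236%, loss ≈ 16216 × 5.236/100 ≈ 849.
Year 2003: gap = -1.7 × (6.7 - 4.76) = -3.298%, loss ≈ 16216 × 3.298/100 ≈ 535.
Total lost output = 485 + 1337 + 1130 + 849 + 535 = 4336 billion.

$4,336 billion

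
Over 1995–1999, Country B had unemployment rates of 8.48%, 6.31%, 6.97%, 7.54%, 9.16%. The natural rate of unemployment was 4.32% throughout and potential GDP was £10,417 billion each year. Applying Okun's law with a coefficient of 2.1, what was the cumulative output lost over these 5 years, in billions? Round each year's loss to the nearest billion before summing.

Year 1995: gap = -2.1 × (8.48 - 4.32) = -8.736%, loss ≈ 10417 × 8.736/100 ≈ 910.
Year 1996: gap = -2.1 × (6.31 - 4.32) = -4.179%, loss ≈ 10417 × 4.179/100 ≈ 435.
Year 1997: gap = -2.1 × (6.97 - 4.32) = -5.565%, loss ≈ 10417 × 5.565/100 ≈ 580.
Year 1998: gap = -2.1 × (7.54 - 4.32) = -6.762%, loss ≈ 10417 × 6.762/100 ≈ 704.
Year 1999: gap = -2.1 × (9.16 - 4.32) = -10.164%, loss ≈ 10417 × 10.164/100 ≈ 1059.
Total lost output = 910 + 435 + 580 + 704 + 1059 = 3688 billion.

£3,688 billion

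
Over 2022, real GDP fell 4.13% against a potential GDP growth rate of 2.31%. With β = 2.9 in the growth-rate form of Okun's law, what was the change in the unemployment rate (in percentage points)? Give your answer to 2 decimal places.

2.22 percentage points

Growth-rate Okun's law: g_Y = g_Y* - β × Δu, so Δu = (g_Y* - g_Y)/β.
Δu = (2.31 + 4.13)/2.9 = 6.44/2.9 = 2.22 percentage points.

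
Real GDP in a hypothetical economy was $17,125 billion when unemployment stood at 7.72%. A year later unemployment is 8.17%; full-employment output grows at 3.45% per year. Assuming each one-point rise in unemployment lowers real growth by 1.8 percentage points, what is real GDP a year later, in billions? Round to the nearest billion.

$17,577 billion

Δu = 8.17 - 7.72 = 0.45 points.
Okun's law (growth form): g_Y = g_Y* - β × Δu = 3.45 - 1.8 × (0.45) = 3.45 - 0.81 = 2.64%.
Real GDP in the next year = 17125 × (1 + 2.64/100) = 17125 × 1.0264 ≈ 17577 billion.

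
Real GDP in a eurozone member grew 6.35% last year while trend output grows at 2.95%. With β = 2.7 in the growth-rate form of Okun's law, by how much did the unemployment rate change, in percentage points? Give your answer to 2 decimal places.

-1.26 percentage points

Growth-rate Okun's law: g_Y = g_Y* - β × Δu, so Δu = (g_Y* - g_Y)/β.
Δu = (2.95 - 6.35)/2.7 = -3.4/2.7 = -1.26 percentage points.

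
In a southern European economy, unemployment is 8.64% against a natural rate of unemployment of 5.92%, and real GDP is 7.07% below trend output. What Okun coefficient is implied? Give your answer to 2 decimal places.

Okun's law: output gap = -β × (u - u*).
-7.07 = -β × (8.64 - 5.92) = -β × 2.72, so β = 7.07/2.72 = 2.60.

β ≈ 2.60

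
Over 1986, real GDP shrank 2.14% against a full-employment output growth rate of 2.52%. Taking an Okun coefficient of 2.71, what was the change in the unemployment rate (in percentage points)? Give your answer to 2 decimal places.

Growth-rate Okun's law: g_Y = g_Y* - β × Δu, so Δu = (g_Y* - g_Y)/β.
Δu = (2.52 + 2.14)/2.71 = 4.66/2.71 = 1.72 percentage points.

1.72 percentage points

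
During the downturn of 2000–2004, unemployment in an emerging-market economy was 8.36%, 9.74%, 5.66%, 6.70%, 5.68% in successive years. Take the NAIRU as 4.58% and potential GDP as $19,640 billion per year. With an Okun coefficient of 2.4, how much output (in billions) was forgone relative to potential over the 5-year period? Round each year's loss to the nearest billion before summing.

Year 2000: gap = -2.4 × (8.36 - 4.58) = -9.072%, loss ≈ 19640 × 9.072/100 ≈ 1782.
Year 2001: gap = -2.4 × (9.74 - 4.58) = -12.384%, loss ≈ 19640 × 12.384/100 ≈ 2432.
Year 2002: gap = -2.4 × (5.66 - 4.58) = -2.592%, loss ≈ 19640 × 2.592/100 ≈ 509.
Year 2003: gap = -2.4 × (6.7 - 4.58) = -5.088%, loss ≈ 19640 × 5.088/100 ≈ 999.
Year 2004: gap = -2.4 × (5.68 - 4.58) = -2.64%, loss ≈ 19640 × 2.64/100 ≈ 518.
Total lost output = 1782 + 2432 + 509 + 999 + 518 = 6240 billion.

$6,240 billion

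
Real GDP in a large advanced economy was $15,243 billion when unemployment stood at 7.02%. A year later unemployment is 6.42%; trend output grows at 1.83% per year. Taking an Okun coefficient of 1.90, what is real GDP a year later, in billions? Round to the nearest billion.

Δu = 6.42 - 7.02 = -0.6 points.
Okun's law (growth form): g_Y = g_Y* - β × Δu = 1.83 - 1.90 × (-0.60) = 1.83 + 1.14 = 2.97%.
Real GDP in the next year = 15243 × (1 + 2.97/100) = 15243 × 1.0297 ≈ 15696 billion.

$15,696 billion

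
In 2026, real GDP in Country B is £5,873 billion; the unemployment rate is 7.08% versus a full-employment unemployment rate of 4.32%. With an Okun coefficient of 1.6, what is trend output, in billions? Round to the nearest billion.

£6,144 billion

Unemployment gap = 7.08 - 4.32 = 2.76 points, so output gap = -1.6 × 2.76 = -4.416%.
Since Y = Y* × (1 + gap/100), Y* = 5873/0.95584 ≈ 6144 billion.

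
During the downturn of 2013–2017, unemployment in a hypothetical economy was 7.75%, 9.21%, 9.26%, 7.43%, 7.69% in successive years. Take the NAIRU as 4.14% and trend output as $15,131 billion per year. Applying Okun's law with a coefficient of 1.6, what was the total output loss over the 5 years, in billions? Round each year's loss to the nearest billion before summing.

$4,996 billion

Year 2013: gap = -1.6 × (7.75 - 4.14) = -5.776%, loss ≈ 15131 × 5.776/100 ≈ 874.
Year 2014: gap = -1.6 × (9.21 - 4.14) = -8.112%, loss ≈ 15131 × 8.112/100 ≈ 1227.
Year 2015: gap = -1.6 × (9.26 - 4.14) = -8.192%, loss ≈ 15131 × 8.192/100 ≈ 1240.
Year 2016: gap = -1.6 × (7.43 - 4.14) = -5.264%, loss ≈ 15131 × 5.264/100 ≈ 796.
Year 2017: gap = -1.6 × (7.69 - 4.14) = -5.68%, loss ≈ 15131 × 5.68/100 ≈ 859.
Total lost output = 874 + 1227 + 1240 + 796 + 859 = 4996 billion.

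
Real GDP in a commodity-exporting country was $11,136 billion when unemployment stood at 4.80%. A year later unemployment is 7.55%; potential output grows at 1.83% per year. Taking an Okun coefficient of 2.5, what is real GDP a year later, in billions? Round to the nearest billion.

Δu = 7.55 - 4.8 = 2.75 points.
Okun's law (growth form): g_Y = g_Y* - β × Δu = 1.83 - 2.5 × (2.75) = 1.83 - 6.875 = -5.045%.
Real GDP in the next year = 11136 × (1 - 5.045/100) = 11136 × 0.94955 ≈ 10574 billion.

$10,574 billion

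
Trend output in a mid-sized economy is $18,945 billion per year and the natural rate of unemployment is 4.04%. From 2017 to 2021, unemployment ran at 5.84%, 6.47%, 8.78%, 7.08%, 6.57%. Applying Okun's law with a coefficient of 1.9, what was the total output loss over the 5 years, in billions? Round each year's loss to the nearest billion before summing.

Year 2017: gap = -1.9 × (5.84 - 4.04) = -3.42%, loss ≈ 18945 × 3.42/100 ≈ 648.
Year 2018: gap = -1.9 × (6.47 - 4.04) = -4.617%, loss ≈ 18945 × 4.617/100 ≈ 875.
Year 2019: gap = -1.9 × (8.78 - 4.04) = -9.006%, loss ≈ 18945 × 9.006/100 ≈ 1706.
Year 2020: gap = -1.9 × (7.08 - 4.04) = -5.776%, loss ≈ 18945 × 5.776/100 ≈ 1094.
Year 2021: gap = -1.9 × (6.57 - 4.04) = -4.807%, loss ≈ 18945 × 4.807/100 ≈ 911.
Total lost output = 648 + 875 + 1706 + 1094 + 911 = 5234 billion.

$5,234 billion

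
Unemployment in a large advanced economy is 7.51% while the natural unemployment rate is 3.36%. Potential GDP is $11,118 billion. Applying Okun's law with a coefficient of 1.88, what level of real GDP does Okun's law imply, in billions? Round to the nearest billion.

$10,251 billion

Unemployment gap = 7.51 - 3.36 = 4.15 points, so the output gap is -1.88 × 4.15 = -7.802%.
Actual GDP = 11118 × (1 - 7.802/100) = 11118 × 0.92198 ≈ 10251 billion.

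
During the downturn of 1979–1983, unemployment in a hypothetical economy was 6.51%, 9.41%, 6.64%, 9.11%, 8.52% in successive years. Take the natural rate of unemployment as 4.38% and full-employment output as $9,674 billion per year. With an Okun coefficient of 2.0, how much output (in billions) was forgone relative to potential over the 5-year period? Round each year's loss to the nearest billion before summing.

Year 1979: gap = -2.0 × (6.51 - 4.38) = -4.26%, loss ≈ 9674 × 4.26/100 ≈ 412.
Year 1980: gap = -2.0 × (9.41 - 4.38) = -10.06%, loss ≈ 9674 × 10.06/100 ≈ 973.
Year 1981: gap = -2.0 × (6.64 - 4.38) = -4.52%, loss ≈ 9674 × 4.52/100 ≈ 437.
Year 1982: gap = -2.0 × (9.11 - 4.38) = -9.46%, loss ≈ 9674 × 9.46/100 ≈ 915.
Year 1983: gap = -2.0 × (8.52 - 4.38) = -8.28%, loss ≈ 9674 × 8.28/100 ≈ 801.
Total lost output = 412 + 973 + 437 + 915 + 801 = 3538 billion.

$3,538 billion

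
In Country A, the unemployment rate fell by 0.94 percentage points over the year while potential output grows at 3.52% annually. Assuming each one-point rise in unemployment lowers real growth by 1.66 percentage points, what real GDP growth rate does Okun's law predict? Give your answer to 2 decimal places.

5.08%

Growth-rate Okun's law: g_Y = g_Y* - β × Δu.
g_Y = 3.52 - 1.66 × (-0.94) = 3.52 + 1.5604 = 5.0804%, i.e. 5.08% to 2 d.p.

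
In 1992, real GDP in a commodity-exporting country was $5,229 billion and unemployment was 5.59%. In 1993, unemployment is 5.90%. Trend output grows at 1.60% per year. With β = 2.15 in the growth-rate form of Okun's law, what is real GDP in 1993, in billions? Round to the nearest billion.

$5,278 billion

Δu = 5.9 - 5.59 = 0.31 points.
Okun's law (growth form): g_Y = g_Y* - β × Δu = 1.60 - 2.15 × (0.31) = 1.6 - 0.6665 = 0.9335%.
Real GDP in the next year = 5229 × (1 + 0.9335/100) = 5229 × 1.009335 ≈ 5278 billion.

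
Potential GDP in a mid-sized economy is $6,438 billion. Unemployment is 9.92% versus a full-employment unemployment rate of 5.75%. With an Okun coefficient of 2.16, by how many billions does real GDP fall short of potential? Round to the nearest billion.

$580 billion

Output gap = -2.16 × (9.92 - 5.75) = -2.16 × 4.17 = -9.0072%.
Actual GDP ≈ 6438 × 0.909928 ≈ 5858 billion, so the shortfall is 6438 - 5858 = 580 billion.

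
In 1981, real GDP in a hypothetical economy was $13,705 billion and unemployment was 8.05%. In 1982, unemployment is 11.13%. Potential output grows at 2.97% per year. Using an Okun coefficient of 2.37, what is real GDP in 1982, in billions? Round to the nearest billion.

Δu = 11.13 - 8.05 = 3.08 points.
Okun's law (growth form): g_Y = g_Y* - β × Δu = 2.97 - 2.37 × (3.08) = 2.97 - 7.2996 = -4.3296%.
Real GDP in the next year = 13705 × (1 - 4.3296/100) = 13705 × 0.956704 ≈ 13112 billion.

$13,112 billion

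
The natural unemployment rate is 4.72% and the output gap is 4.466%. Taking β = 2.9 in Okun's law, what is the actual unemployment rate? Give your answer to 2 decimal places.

3.18%

From Okun's law, u - u* = -(output gap)/β = -(4.466)/2.9 = -1.54 points.
So u = 4.72 - 1.54 = 3.18%.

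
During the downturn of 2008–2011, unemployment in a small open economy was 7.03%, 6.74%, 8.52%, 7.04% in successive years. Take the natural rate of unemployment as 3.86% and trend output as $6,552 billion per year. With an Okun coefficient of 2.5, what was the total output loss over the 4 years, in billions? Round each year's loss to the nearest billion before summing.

$2,275 billion

Year 2008: gap = -2.5 × (7.03 - 3.86) = -7.925%, loss ≈ 6552 × 7.925/100 ≈ 519.
Year 2009: gap = -2.5 × (6.74 - 3.86) = -7.2%, loss ≈ 6552 × 7.2/100 ≈ 472.
Year 2010: gap = -2.5 × (8.52 - 3.86) = -11.65%, loss ≈ 6552 × 11.65/100 ≈ 763.
Year 2011: gap = -2.5 × (7.04 - 3.86) = -7.95%, loss ≈ 6552 × 7.95/100 ≈ 521.
Total lost output = 519 + 472 + 763 + 521 = 2275 billion.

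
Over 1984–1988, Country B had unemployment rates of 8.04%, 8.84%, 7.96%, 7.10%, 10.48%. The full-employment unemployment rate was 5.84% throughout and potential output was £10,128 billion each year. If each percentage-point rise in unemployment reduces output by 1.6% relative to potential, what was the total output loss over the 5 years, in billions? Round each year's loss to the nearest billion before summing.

£2,143 billion

Year 1984: gap = -1.6 × (8.04 - 5.84) = -3.52%, loss ≈ 10128 × 3.52/100 ≈ 357.
Year 1985: gap = -1.6 × (8.84 - 5.84) = -4.8%, loss ≈ 10128 × 4.8/100 ≈ 486.
Year 1986: gap = -1.6 × (7.96 - 5.84) = -3.392%, loss ≈ 10128 × 3.392/100 ≈ 344.
Year 1987: gap = -1.6 × (7.1 - 5.84) = -2.016%, loss ≈ 10128 × 2.016/100 ≈ 204.
Year 1988: gap = -1.6 × (10.48 - 5.84) = -7.424%, loss ≈ 10128 × 7.424/100 ≈ 752.
Total lost output = 357 + 486 + 344 + 204 + 752 = 2143 billion.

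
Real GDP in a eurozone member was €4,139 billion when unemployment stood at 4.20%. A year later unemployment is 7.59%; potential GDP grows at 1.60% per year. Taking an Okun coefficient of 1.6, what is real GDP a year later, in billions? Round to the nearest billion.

€3,981 billion

Δu = 7.59 - 4.2 = 3.39 points.
Okun's law (growth form): g_Y = g_Y* - β × Δu = 1.60 - 1.6 × (3.39) = 1.6 - 5.424 = -3.824%.
Real GDP in the next year = 4139 × (1 - 3.824/100) = 4139 × 0.96176 ≈ 3981 billion.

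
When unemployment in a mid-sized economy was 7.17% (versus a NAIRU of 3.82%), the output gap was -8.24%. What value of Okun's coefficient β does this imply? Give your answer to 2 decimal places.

Okun's law: output gap = -β × (u - u*).
-8.24 = -β × (7.17 - 3.82) = -β × 3.35, so β = 8.24/3.35 = 2.46.

β ≈ 2.46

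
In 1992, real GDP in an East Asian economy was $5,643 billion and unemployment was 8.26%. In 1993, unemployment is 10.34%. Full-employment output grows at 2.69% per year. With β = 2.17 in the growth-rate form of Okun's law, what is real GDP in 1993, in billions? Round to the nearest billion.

Δu = 10.34 - 8.26 = 2.08 points.
Okun's law (growth form): g_Y = g_Y* - β × Δu = 2.69 - 2.17 × (2.08) = 2.69 - 4.5136 = -1.8236%.
Real GDP in the next year = 5643 × (1 - 1.8236/100) = 5643 × 0.981764 ≈ 5540 billion.

$5,540 billion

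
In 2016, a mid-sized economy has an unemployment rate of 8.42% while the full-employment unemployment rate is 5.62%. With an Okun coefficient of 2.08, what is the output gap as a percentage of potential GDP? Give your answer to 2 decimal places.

-5.82%

The unemployment gap is 8.42 - 5.62 = 2.8 percentage points.
Okun's law gives an output gap of -2.08 × 2.8 = -5.824%, i.e. 5.82% below potential.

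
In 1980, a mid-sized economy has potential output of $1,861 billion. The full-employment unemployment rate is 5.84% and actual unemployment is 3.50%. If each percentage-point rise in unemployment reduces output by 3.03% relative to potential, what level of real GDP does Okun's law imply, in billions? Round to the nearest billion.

Unemployment gap = 3.5 - 5.84 = -2.34 points, so the output gap is -3.03 × (-2.34) = 7.0902%.
Actual GDP = 1861 × (1 + 7.0902/100) = 1861 × 1.070902 ≈ 1993 billion.

$1,993 billion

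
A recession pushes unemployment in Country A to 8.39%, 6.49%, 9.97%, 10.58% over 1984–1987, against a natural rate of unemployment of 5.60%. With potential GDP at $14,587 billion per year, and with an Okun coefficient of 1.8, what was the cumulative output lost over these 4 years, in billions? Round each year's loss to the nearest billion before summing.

Year 1984: gap = -1.8 × (8.39 - 5.6) = -5.022%, loss ≈ 14587 × 5.022/100 ≈ 733.
Year 1985: gap = -1.8 × (6.49 - 5.6) = -1.602%, loss ≈ 14587 × 1.602/100 ≈ 234.
Year 1986: gap = -1.8 × (9.97 - 5.6) = -7.866%, loss ≈ 14587 × 7.866/100 ≈ 1147.
Year 1987: gap = -1.8 × (10.58 - 5.6) = -8.964%, loss ≈ 14587 × 8.964/100 ≈ 1308.
Total lost output = 733 + 234 + 1147 + 1308 = 3422 billion.

$3,422 billion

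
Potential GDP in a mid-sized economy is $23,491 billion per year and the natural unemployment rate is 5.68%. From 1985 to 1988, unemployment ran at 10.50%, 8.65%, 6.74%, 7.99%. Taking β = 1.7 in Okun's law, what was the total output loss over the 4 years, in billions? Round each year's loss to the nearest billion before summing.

$4,456 billion

Year 1985: gap = -1.7 × (10.5 - 5.68) = -8.194%, loss ≈ 23491 × 8.194/100 ≈ 1925.
Year 1986: gap = -1.7 × (8.65 - 5.68) = -5.049%, loss ≈ 23491 × 5.049/100 ≈ 1186.
Year 1987: gap = -1.7 × (6.74 - 5.68) = -1.802%, loss ≈ 23491 × 1.802/100 ≈ 423.
Year 1988: gap = -1.7 × (7.99 - 5.68) = -3.927%, loss ≈ 23491 × 3.927/100 ≈ 922.
Total lost output = 1925 + 1186 + 423 + 922 = 4456 billion.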